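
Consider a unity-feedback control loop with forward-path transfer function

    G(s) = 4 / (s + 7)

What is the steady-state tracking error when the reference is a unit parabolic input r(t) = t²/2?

G(s) has no poles at the origin.
This is a Type 0 system; Ka = lim_{s→0} s^2·G(s) = 0, so the steady-state error for a parabola input is infinite.

e_ss = ∞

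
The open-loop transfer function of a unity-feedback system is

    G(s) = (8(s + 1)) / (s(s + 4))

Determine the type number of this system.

Type 1

The denominator has 1 factor of s at the origin (free integrator), so this is a Type 1 system.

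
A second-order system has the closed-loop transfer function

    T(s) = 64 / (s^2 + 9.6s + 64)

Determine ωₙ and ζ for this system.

Compare the denominator to the standard form s^2 + 2ζωₙs + ωₙ².
ωₙ² = 64, so ωₙ = 8 rad/s.
2ζωₙ = 9.6, so ζ = 9.6/(2·8) = 0.6.

ωₙ = 8 rad/s, ζ = 0.6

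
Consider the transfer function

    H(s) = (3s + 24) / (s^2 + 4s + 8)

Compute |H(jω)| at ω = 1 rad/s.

Substitute s = j1: numerator = 24 + j3, denominator = 7 + j4.
|H(j1)| = |24 + j3| / |7 + j4| = 24.187 / 8.0623 = 3.

|H(j1)| = 3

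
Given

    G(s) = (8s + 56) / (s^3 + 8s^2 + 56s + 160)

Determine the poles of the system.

s = -2 + 6j, -2 - 6j, -4

The poles are the roots of the denominator s^3 + 8s^2 + 56s + 160 = 0.
Trying s = -4: the polynomial evaluates to 0, so (s + 4) is a factor.
Dividing out leaves s^2 + 4s + 40 = 0.
The quadratic formula then gives s = -2 ± 6j.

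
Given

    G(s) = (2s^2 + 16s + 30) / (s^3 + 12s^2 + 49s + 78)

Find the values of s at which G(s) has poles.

The poles are the roots of the denominator s^3 + 12s^2 + 49s + 78 = 0.
Trying s = -6: the polynomial evaluates to 0, so (s + 6) is a factor.
Dividing out leaves s^2 + 6s + 13 = 0.
The quadratic formula then gives s = -3 ± 2j.

s = -6, -3 + 2j, -3 - 2j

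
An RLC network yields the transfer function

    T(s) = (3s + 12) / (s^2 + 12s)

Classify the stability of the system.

The denominator s^2 + 12s factors as s(s + 12), giving poles at s = 0, -12.
Since the simple pole(s) at s = 0 lie on the jω-axis with none in the right half-plane, the system is marginally stable.

marginally stable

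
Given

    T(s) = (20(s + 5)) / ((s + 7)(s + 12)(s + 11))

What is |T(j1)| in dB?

|T(j1)|_dB ≈ -19.3 dB

Substitute s = j1: numerator = 100 + j20, denominator = 894 + j292.
|T(j1)| = |100 + j20| / |894 + j292| = 101.98 / 940.48 ≈ 0.1084.
In decibels: 20·log₁₀(0.1084) ≈ -19.3 dB.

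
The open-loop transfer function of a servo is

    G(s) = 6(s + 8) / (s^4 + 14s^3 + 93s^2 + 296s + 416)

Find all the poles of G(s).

The poles are the roots of the denominator s^4 + 14s^3 + 93s^2 + 296s + 416 = 0.
No real roots exist; factor into two real quadratics: (s^2 + 8s + 32)(s^2 + 6s + 13) = 0.
Each quadratic gives a conjugate pair via the quadratic formula.

s = -4 + 4j, -4 - 4j, -3 + 2j, -3 - 2j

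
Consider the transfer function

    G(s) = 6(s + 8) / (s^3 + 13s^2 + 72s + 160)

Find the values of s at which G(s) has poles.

The poles are the roots of the denominator s^3 + 13s^2 + 72s + 160 = 0.
Trying s = -5: the polynomial evaluates to 0, so (s + 5) is a factor.
Dividing out leaves s^2 + 8s + 32 = 0.
The quadratic formula then gives s = -4 ± 4j.

s = -4 ± 4j, -5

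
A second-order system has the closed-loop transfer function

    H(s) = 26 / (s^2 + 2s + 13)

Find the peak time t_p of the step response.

t_p ≈ 0.9069 s

Comparing s^2 + 2s + 13 to s^2 + 2ζωₙs + ωₙ²: ωₙ = √13 ≈ 3.606 rad/s and ζ = 2/(2·√13) ≈ 0.2774.
ζωₙ = 2/2 = 1, so ω_d = ωₙ√(1−ζ²) = √(ωₙ² − (ζωₙ)²) = √(13 − 1²) = √12 ≈ 3.464 rad/s.
t_p = π/ω_d = π/3.464 ≈ 0.9069 s.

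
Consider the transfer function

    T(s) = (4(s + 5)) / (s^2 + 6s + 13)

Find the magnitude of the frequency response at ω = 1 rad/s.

Substitute s = j1: numerator = 20 + j4, denominator = 12 + j6.
|T(j1)| = |20 + j4| / |12 + j6| = 20.396 / 13.416 ≈ 1.520.

|T(j1)| ≈ 1.520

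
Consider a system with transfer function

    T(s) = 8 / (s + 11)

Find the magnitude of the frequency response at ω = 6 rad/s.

Substitute s = j6: numerator = 8, denominator = 11 + j6.
|T(j6)| = |8| / |11 + j6| = 8 / 12.530 ≈ 0.6385.

|T(j6)| ≈ 0.6385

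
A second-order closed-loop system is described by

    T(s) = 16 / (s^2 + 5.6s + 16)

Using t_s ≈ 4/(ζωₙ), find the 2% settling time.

Comparing s^2 + 5.6s + 16 to s^2 + 2ζωₙs + ωₙ²: ωₙ = 4 rad/s and ζ = 5.6/(2·4) = 0.7.
ζωₙ = 5.6/2 = 2.8, so t_s ≈ 4/(ζωₙ) = 4/2.8 ≈ 1.429 s.

t_s ≈ 1.429 s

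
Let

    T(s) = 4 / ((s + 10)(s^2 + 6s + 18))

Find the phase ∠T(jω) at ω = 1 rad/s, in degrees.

At s = j1: numerator = 4, denominator = 164 + j77.
∠T = ∠num − ∠den = 0° − (25.151°) = -25.15°.

∠T(j1) ≈ -25.15°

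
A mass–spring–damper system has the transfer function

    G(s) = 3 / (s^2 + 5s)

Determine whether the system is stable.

The denominator s^2 + 5s factors as s(s + 5), giving poles at s = 0, -5.
Since the simple pole(s) at s = 0 lie on the jω-axis with none in the right half-plane, the system is marginally stable.

marginally stable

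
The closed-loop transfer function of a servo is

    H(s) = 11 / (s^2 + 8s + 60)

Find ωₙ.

Compare the denominator to the standard form s^2 + 2ζωₙs + ωₙ².
ωₙ² = 60, so ωₙ = √60 ≈ 7.746 rad/s.

ωₙ ≈ 7.746 rad/s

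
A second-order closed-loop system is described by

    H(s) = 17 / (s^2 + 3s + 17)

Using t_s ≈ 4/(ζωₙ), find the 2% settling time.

Comparing s^2 + 3s + 17 to s^2 + 2ζωₙs + ωₙ²: ωₙ = √17 ≈ 4.123 rad/s and ζ = 3/(2·√17) ≈ 0.3638.
ζωₙ = 3/2 = 1.5, so t_s ≈ 4/(ζωₙ) = 4/1.5 ≈ 2.667 s.

t_s ≈ 2.667 s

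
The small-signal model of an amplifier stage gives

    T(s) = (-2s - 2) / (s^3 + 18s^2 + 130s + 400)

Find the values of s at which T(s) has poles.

The poles are the roots of the denominator s^3 + 18s^2 + 130s + 400 = 0.
Trying s = -8: the polynomial evaluates to 0, so (s + 8) is a factor.
Dividing out leaves s^2 + 10s + 50 = 0.
The quadratic formula then gives s = -5 ± 5j.

s = -5 + 5j, -5 - 5j, -8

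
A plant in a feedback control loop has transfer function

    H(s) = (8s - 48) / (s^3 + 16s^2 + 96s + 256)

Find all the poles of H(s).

The poles are the roots of the denominator s^3 + 16s^2 + 96s + 256 = 0.
Trying s = -8: the polynomial evaluates to 0, so (s + 8) is a factor.
Dividing out leaves s^2 + 8s + 32 = 0.
The quadratic formula then gives s = -4 ± 4j.

s = -4 + 4j, -4 - 4j, -8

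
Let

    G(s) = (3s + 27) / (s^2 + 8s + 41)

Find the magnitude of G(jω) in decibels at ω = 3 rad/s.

Substitute s = j3: numerator = 27 + j9, denominator = 32 + j24.
|G(j3)| = |27 + j9| / |32 + j24| = 28.460 / 40 ≈ 0.7115.
In decibels: 20·log₁₀(0.7115) ≈ -2.96 dB.

|G(j3)|_dB ≈ -2.96 dB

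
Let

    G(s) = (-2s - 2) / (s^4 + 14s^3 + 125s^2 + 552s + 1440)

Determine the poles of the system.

s = -4 + 4j, -4 - 4j, -3 + 6j, -3 - 6j

The poles are the roots of the denominator s^4 + 14s^3 + 125s^2 + 552s + 1440 = 0.
No real roots exist; factor into two real quadratics: (s^2 + 8s + 32)(s^2 + 6s + 45) = 0.
Each quadratic gives a conjugate pair via the quadratic formula.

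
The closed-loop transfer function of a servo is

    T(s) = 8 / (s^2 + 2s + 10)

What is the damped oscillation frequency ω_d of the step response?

Comparing s^2 + 2s + 10 to s^2 + 2ζωₙs + ωₙ²: ωₙ = √10 ≈ 3.162 rad/s and ζ = 2/(2·√10) ≈ 0.3162.
ζωₙ = 2/2 = 1, so ω_d = ωₙ√(1−ζ²) = √(ωₙ² − (ζωₙ)²) = √(10 − 1²) = √9 = 3 rad/s.

ω_d = 3 rad/s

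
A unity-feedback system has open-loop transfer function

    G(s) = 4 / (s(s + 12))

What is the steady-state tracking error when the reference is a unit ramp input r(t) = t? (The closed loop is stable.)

G(s) has one pole at the origin.
This is a Type 1 system. Kv = lim_{s→0} s·G(s) = 4/12 = 1/3.
e_ss = 1/Kv = 1/(1/3) = 3.

e_ss = 3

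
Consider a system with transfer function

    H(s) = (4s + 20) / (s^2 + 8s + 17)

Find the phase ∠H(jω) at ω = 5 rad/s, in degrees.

∠H(j5) ≈ -56.31°

At s = j5: numerator = 20 + j20, denominator = -8 + j40.
∠H = ∠num − ∠den = 45° − (101.31°) = -56.31°.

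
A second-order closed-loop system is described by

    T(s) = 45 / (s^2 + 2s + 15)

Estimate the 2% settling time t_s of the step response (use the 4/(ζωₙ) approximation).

Comparing s^2 + 2s + 15 to s^2 + 2ζωₙs + ωₙ²: ωₙ = √15 ≈ 3.873 rad/s and ζ = 2/(2·√15) ≈ 0.2582.
ζωₙ = 2/2 = 1, so t_s ≈ 4/(ζωₙ) = 4/1 = 4 s.

t_s ≈ 4 s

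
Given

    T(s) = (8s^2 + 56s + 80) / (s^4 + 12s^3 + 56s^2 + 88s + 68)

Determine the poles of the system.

s = -1 + j, -1 - j, -5 + 3j, -5 - 3j

The poles are the roots of the denominator s^4 + 12s^3 + 56s^2 + 88s + 68 = 0.
No real roots exist; factor into two real quadratics: (s^2 + 2s + 2)(s^2 + 10s + 34) = 0.
Each quadratic gives a conjugate pair via the quadratic formula.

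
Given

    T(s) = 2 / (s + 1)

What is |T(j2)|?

|T(j2)| ≈ 0.8944

Substitute s = j2: numerator = 2, denominator = 1 + j2.
|T(j2)| = |2| / |1 + j2| = 2 / 2.2361 ≈ 0.8944.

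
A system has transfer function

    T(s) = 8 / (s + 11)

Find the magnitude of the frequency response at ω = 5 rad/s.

Substitute s = j5: numerator = 8, denominator = 11 + j5.
|T(j5)| = |8| / |11 + j5| = 8 / 12.083 ≈ 0.6621.

|T(j5)| ≈ 0.6621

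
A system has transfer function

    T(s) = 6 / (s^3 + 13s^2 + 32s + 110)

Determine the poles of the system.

s = -1 ± 3j, -11

The poles are the roots of the denominator s^3 + 13s^2 + 32s + 110 = 0.
Trying s = -11: the polynomial evaluates to 0, so (s + 11) is a factor.
Dividing out leaves s^2 + 2s + 10 = 0.
The quadratic formula then gives s = -1 ± 3j.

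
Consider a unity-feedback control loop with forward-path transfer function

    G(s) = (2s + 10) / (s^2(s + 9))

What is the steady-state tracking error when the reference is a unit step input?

e_ss = 0

G(s) has 2 poles at the origin.
This is a Type 2 system; for a step input the steady-state error is zero.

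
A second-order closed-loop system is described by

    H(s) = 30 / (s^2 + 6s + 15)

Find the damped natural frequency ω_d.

Comparing s^2 + 6s + 15 to s^2 + 2ζωₙs + ωₙ²: ωₙ = √15 ≈ 3.873 rad/s and ζ = 6/(2·√15) ≈ 0.7746.
ζωₙ = 6/2 = 3, so ω_d = ωₙ√(1−ζ²) = √(ωₙ² − (ζωₙ)²) = √(15 − 3²) = √6 ≈ 2.449 rad/s.

ω_d ≈ 2.449 rad/s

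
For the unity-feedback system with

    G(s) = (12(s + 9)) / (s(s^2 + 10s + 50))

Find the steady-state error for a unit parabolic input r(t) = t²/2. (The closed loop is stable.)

G(s) has one pole at the origin.
This is a Type 1 system; Ka = lim_{s→0} s^2·G(s) = 0, so the steady-state error for a parabola input is infinite.

e_ss = ∞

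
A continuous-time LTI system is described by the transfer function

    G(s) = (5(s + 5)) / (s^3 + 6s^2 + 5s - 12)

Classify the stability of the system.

unstable

The denominator s^3 + 6s^2 + 5s - 12 factors as (s + 4)(s + 3)(s - 1), giving poles at s = -4, -3, 1.
Since the pole(s) at s = 1 lie in the right half-plane, the system is unstable.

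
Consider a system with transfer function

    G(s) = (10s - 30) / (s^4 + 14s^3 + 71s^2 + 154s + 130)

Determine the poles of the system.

The poles are the roots of the denominator s^4 + 14s^3 + 71s^2 + 154s + 130 = 0.
No real roots exist; factor into two real quadratics: (s^2 + 4s + 5)(s^2 + 10s + 26) = 0.
Each quadratic gives a conjugate pair via the quadratic formula.

s = -2 ± j, -5 ± j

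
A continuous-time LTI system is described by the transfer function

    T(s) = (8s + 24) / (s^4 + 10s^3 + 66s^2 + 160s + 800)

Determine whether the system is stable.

The denominator s^4 + 10s^3 + 66s^2 + 160s + 800 factors as (s^2 + 16)(s^2 + 10s + 50), giving poles at s = ±4j, -5 ± 5j.
Since the simple pole(s) at s = ±4j lie on the jω-axis with none in the right half-plane, the system is marginally stable.

marginally stable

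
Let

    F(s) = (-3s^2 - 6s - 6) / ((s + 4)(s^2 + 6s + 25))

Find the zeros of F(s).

Set the numerator to zero: -3s^2 - 6s - 6 = 0, i.e. -3·(s^2 + 2s + 2) = 0.
Factoring: (s^2 + 2s + 2) = 0.

s = -1 + j, -1 - j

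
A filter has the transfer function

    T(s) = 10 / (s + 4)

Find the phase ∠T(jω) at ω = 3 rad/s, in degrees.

∠T(j3) ≈ -36.87°

At s = j3: numerator = 10, denominator = 4 + j3.
∠T = ∠num − ∠den = 0° − (36.870°) = -36.87°.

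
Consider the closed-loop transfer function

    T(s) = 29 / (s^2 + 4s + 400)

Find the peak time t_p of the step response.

Comparing s^2 + 4s + 400 to s^2 + 2ζωₙs + ωₙ²: ωₙ = 20 rad/s and ζ = 4/(2·20) = 0.1.
ζωₙ = 4/2 = 2, so ω_d = ωₙ√(1−ζ²) = √(ωₙ² − (ζωₙ)²) = √(400 − 2²) = √396 ≈ 19.90 rad/s.
t_p = π/ω_d = π/19.90 ≈ 0.1579 s.

t_p ≈ 0.1579 s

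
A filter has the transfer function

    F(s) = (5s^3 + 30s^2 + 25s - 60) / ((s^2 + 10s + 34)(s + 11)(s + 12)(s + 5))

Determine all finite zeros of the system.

s = -3, -4, 1

Set the numerator to zero: 5s^3 + 30s^2 + 25s - 60 = 0, i.e. 5·(s^3 + 6s^2 + 5s - 12) = 0.
Factoring: (s + 3)(s + 4)(s - 1) = 0.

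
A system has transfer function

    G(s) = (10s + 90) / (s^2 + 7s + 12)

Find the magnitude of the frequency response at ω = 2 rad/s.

Substitute s = j2: numerator = 90 + j20, denominator = 8 + j14.
|G(j2)| = |90 + j20| / |8 + j14| = 92.195 / 16.125 ≈ 5.718.

|G(j2)| ≈ 5.718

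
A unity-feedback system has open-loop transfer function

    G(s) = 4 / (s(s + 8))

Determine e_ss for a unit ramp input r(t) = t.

G(s) has one pole at the origin.
This is a Type 1 system. Kv = lim_{s→0} s·G(s) = 4/8 = 1/2.
e_ss = 1/Kv = 1/(1/2) = 2.

e_ss = 2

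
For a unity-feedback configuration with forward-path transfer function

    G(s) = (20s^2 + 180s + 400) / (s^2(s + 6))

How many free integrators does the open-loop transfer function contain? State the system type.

The denominator has 2 factors of s at the origin (free integrators), so this is a Type 2 system.

Type 2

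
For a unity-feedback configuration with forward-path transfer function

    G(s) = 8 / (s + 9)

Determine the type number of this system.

The denominator has no factor of s at the origin — no free integrator — so this is a Type 0 system.

Type 0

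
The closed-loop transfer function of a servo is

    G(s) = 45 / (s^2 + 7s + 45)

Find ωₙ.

ωₙ ≈ 6.708 rad/s

Compare the denominator to the standard form s^2 + 2ζωₙs + ωₙ².
ωₙ² = 45, so ωₙ = √45 ≈ 6.708 rad/s.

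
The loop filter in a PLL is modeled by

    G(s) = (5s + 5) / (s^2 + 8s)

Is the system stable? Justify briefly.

The denominator s^2 + 8s factors as s(s + 8), giving poles at s = 0, -8.
Since the simple pole(s) at s = 0 lie on the jω-axis with none in the right half-plane, the system is marginally stable.

marginally stable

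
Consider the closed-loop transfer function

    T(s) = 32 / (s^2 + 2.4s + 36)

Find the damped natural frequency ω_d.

ω_d ≈ 5.879 rad/s

Comparing s^2 + 2.4s + 36 to s^2 + 2ζωₙs + ωₙ²: ωₙ = 6 rad/s and ζ = 2.4/(2·6) = 0.2.
ζωₙ = 2.4/2 = 1.2, so ω_d = ωₙ√(1−ζ²) = √(ωₙ² − (ζωₙ)²) = √(36 − 1.2²) = √34.56 ≈ 5.879 rad/s.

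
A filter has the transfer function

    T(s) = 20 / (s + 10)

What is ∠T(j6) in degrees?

At s = j6: numerator = 20, denominator = 10 + j6.
∠T = ∠num − ∠den = 0° − (30.964°) = -30.96°.

∠T(j6) ≈ -30.96°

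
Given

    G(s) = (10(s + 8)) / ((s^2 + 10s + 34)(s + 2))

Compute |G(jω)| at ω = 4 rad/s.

Substitute s = j4: numerator = 80 + j40, denominator = -124 + j152.
|G(j4)| = |80 + j40| / |-124 + j152| = 89.443 / 196.16 ≈ 0.4560.

|G(j4)| ≈ 0.4560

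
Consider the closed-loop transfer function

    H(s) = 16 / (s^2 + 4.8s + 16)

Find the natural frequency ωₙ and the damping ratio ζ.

Compare the denominator to the standard form s^2 + 2ζωₙs + ωₙ².
ωₙ² = 16, so ωₙ = 4 rad/s.
2ζωₙ = 4.8, so ζ = 4.8/(2·4) = 0.6.

ωₙ = 4 rad/s, ζ = 0.6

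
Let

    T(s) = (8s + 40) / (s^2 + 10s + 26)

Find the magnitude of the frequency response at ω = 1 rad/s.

Substitute s = j1: numerator = 40 + j8, denominator = 25 + j10.
|T(j1)| = |40 + j8| / |25 + j10| = 40.792 / 26.926 ≈ 1.515.

|T(j1)| ≈ 1.515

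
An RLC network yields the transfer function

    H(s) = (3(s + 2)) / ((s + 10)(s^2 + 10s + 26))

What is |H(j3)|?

|H(j3)| ≈ 0.03005

Substitute s = j3: numerator = 6 + j9, denominator = 80 + j351.
|H(j3)| = |6 + j9| / |80 + j351| = 10.817 / 360.00 ≈ 0.03005.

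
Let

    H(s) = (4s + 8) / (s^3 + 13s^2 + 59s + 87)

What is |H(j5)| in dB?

Substitute s = j5: numerator = 8 + j20, denominator = -238 + j170.
|H(j5)| = |8 + j20| / |-238 + j170| = 21.541 / 292.48 ≈ 0.07365.
In decibels: 20·log₁₀(0.07365) ≈ -22.7 dB.

|H(j5)|_dB ≈ -22.7 dB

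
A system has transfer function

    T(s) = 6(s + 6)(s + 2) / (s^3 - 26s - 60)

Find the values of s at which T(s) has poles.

s = -3 ± j, 6

The poles are the roots of the denominator s^3 - 26s - 60 = 0.
Trying s = 6: the polynomial evaluates to 0, so (s - 6) is a factor.
Dividing out leaves s^2 + 6s + 10 = 0.
The quadratic formula then gives s = -3 ± 1j.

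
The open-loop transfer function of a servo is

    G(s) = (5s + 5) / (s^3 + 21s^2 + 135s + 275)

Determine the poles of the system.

s = -5, -5, -11

The poles are the roots of the denominator s^3 + 21s^2 + 135s + 275 = 0.
Trying s = -5: the polynomial evaluates to 0, so (s + 5) is a factor.
Dividing out leaves s^2 + 16s + 55 = 0.
Factoring the quadratic: (s + 5)(s + 11) = 0.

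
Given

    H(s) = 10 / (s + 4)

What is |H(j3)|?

Substitute s = j3: numerator = 10, denominator = 4 + j3.
|H(j3)| = |10| / |4 + j3| = 10 / 5 = 2.

|H(j3)| = 2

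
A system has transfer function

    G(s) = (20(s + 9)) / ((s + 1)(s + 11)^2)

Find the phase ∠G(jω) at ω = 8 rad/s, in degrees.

At s = j8: numerator = 180 + j160, denominator = -1351 + j632.
∠G = ∠num − ∠den = 41.634° − (154.93°) = -113.3°.

∠G(j8) ≈ -113.3°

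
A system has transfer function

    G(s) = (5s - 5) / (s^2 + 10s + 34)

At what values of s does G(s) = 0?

Set the numerator to zero: 5s - 5 = 0, i.e. 5·(s - 1) = 0.
So s = 1.

s = 1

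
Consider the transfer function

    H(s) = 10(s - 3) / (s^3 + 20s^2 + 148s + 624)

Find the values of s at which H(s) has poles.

The poles are the roots of the denominator s^3 + 20s^2 + 148s + 624 = 0.
Trying s = -12: the polynomial evaluates to 0, so (s + 12) is a factor.
Dividing out leaves s^2 + 8s + 52 = 0.
The quadratic formula then gives s = -4 ± 6j.

s = -4 + 6j, -4 - 6j, -12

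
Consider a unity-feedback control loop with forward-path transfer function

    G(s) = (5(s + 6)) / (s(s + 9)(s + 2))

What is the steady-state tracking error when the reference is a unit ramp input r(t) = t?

e_ss = 0.6000

G(s) has one pole at the origin.
This is a Type 1 system. Kv = lim_{s→0} s·G(s) = 30/18 = 5/3.
e_ss = 1/Kv = 1/(5/3) = 3/5 ≈ 0.6000.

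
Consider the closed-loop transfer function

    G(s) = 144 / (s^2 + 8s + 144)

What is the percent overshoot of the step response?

Comparing s^2 + 8s + 144 to s^2 + 2ζωₙs + ωₙ²: ωₙ = 12 rad/s and ζ = 8/(2·12) ≈ 0.3333.
%OS = 100·exp(−πζ/√(1−ζ²)) = 100·exp(−π·0.3333/√(1−0.3333²)) ≈ 32.9%.

%OS ≈ 32.9%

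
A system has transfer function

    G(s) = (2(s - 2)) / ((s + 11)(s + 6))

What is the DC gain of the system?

At s = 0 each factor (s + a) contributes a and each (s^2 + bs + c) contributes c.
G(0) = 2·(-2) / ((11) · (6)) = -4/66 = -2/33.

G(0) = -2/33 ≈ -0.06061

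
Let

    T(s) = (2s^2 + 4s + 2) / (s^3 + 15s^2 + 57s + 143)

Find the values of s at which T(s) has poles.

The poles are the roots of the denominator s^3 + 15s^2 + 57s + 143 = 0.
Trying s = -11: the polynomial evaluates to 0, so (s + 11) is a factor.
Dividing out leaves s^2 + 4s + 13 = 0.
The quadratic formula then gives s = -2 ± 3j.

s = -2 ± 3j, -11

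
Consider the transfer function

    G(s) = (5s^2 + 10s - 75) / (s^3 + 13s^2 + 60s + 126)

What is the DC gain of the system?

G(0) = -25/42 ≈ -0.5952

Set s = 0: G(0) = (-75) / (126) = -25/42.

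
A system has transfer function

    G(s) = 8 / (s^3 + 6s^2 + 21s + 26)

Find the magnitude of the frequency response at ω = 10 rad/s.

|G(j10)| ≈ 0.008192

Substitute s = j10: numerator = 8, denominator = -574 - j790.
|G(j10)| = |8| / |-574 - j790| = 8 / 976.51 ≈ 0.008192.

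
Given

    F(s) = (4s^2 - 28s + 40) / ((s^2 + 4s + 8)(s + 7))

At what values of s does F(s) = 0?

s = 2, 5

Set the numerator to zero: 4s^2 - 28s + 40 = 0, i.e. 4·(s^2 - 7s + 10) = 0.
Factoring: (s - 2)(s - 5) = 0.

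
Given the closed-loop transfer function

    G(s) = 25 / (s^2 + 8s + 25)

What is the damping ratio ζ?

ζ = 0.8

Compare the denominator to the standard form s^2 + 2ζωₙs + ωₙ².
ωₙ² = 25, so ωₙ = 5 rad/s.
2ζωₙ = 8, so ζ = 8/(2·5) = 0.8.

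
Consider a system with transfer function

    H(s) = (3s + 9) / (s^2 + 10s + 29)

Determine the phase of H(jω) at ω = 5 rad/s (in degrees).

∠H(j5) ≈ -26.39°

At s = j5: numerator = 9 + j15, denominator = 4 + j50.
∠H = ∠num − ∠den = 59.036° − (85.426°) = -26.39°.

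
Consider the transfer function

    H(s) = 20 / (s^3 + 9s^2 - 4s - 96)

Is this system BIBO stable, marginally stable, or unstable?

unstable

The denominator s^3 + 9s^2 - 4s - 96 factors as (s + 8)(s - 3)(s + 4), giving poles at s = -8, 3, -4.
Since the pole(s) at s = 3 lie in the right half-plane, the system is unstable.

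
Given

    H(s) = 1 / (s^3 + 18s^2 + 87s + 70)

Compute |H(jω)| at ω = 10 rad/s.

|H(j10)| ≈ 0.0005764

Substitute s = j10: numerator = 1, denominator = -1730 - j130.
|H(j10)| = |1| / |-1730 - j130| = 1 / 1734.9 ≈ 0.0005764.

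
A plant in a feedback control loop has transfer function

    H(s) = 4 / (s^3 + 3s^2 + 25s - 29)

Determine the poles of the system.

s = -2 + 5j, -2 - 5j, 1

The poles are the roots of the denominator s^3 + 3s^2 + 25s - 29 = 0.
Trying s = 1: the polynomial evaluates to 0, so (s - 1) is a factor.
Dividing out leaves s^2 + 4s + 29 = 0.
The quadratic formula then gives s = -2 ± 5j.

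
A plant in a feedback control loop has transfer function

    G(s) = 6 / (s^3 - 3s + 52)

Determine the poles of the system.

The poles are the roots of the denominator s^3 - 3s + 52 = 0.
Trying s = -4: the polynomial evaluates to 0, so (s + 4) is a factor.
Dividing out leaves s^2 - 4s + 13 = 0.
The quadratic formula then gives s = 2 ± 3j.

s = 2 ± 3j, -4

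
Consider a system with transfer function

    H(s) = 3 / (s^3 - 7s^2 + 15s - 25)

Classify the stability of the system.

The denominator s^3 - 7s^2 + 15s - 25 factors as (s^2 - 2s + 5)(s - 5), giving poles at s = 1 ± 2j, 5.
Since the pole(s) at s = 1 + 2j, 1 - 2j, 5 lie in the right half-plane, the system is unstable.

unstable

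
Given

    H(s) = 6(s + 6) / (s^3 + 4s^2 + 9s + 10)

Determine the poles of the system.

The poles are the roots of the denominator s^3 + 4s^2 + 9s + 10 = 0.
Trying s = -2: the polynomial evaluates to 0, so (s + 2) is a factor.
Dividing out leaves s^2 + 2s + 5 = 0.
The quadratic formula then gives s = -1 ± 2j.

s = -1 + 2j, -1 - 2j, -2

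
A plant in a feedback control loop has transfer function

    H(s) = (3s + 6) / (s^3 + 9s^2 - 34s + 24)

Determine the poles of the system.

s = -12, 1, 2

The poles are the roots of the denominator s^3 + 9s^2 - 34s + 24 = 0.
Trying s = -12: the polynomial evaluates to 0, so (s + 12) is a factor.
Dividing out leaves s^2 - 3s + 2 = 0.
Factoring the quadratic: (s - 1)(s - 2) = 0.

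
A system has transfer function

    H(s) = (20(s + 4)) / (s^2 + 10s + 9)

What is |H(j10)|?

|H(j10)| ≈ 1.593

Substitute s = j10: numerator = 80 + j200, denominator = -91 + j100.
|H(j10)| = |80 + j200| / |-91 + j100| = 215.41 / 135.21 ≈ 1.593.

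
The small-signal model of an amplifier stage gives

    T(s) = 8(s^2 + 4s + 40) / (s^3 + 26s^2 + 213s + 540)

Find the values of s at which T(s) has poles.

s = -9, -12, -5

The poles are the roots of the denominator s^3 + 26s^2 + 213s + 540 = 0.
Trying s = -9: the polynomial evaluates to 0, so (s + 9) is a factor.
Dividing out leaves s^2 + 17s + 60 = 0.
Factoring the quadratic: (s + 12)(s + 5) = 0.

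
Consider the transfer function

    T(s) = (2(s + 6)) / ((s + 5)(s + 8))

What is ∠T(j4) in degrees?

At s = j4: numerator = 12 + j8, denominator = 24 + j52.
∠T = ∠num − ∠den = 33.690° − (65.225°) = -31.53°.

∠T(j4) ≈ -31.53°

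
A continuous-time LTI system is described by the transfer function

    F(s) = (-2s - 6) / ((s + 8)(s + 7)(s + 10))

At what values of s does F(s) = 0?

s = -3

Set the numerator to zero: -2s - 6 = 0, i.e. -2·(s + 3) = 0.
So s = -3.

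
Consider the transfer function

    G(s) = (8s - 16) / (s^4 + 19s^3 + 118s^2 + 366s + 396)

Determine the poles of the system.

s = -3 ± 3j, -2, -11

The poles are the roots of the denominator s^4 + 19s^3 + 118s^2 + 366s + 396 = 0.
Trying s = -2: the polynomial evaluates to 0, so (s + 2) is a factor.
Dividing out leaves s^3 + 17s^2 + 84s + 198 = 0.
This factors further as (s^2 + 6s + 18)(s + 11) = 0.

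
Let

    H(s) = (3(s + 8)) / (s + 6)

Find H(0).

At s = 0 each factor (s + a) contributes a and each (s^2 + bs + c) contributes c.
H(0) = 3·(8) / ((6)) = 24/6 = 4.

H(0) = 4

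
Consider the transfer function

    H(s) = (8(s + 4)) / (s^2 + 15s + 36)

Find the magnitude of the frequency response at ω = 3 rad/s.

Substitute s = j3: numerator = 32 + j24, denominator = 27 + j45.
|H(j3)| = |32 + j24| / |27 + j45| = 40 / 52.479 ≈ 0.7622.

|H(j3)| ≈ 0.7622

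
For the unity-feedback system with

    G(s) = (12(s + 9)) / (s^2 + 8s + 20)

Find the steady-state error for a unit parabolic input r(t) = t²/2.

G(s) has no poles at the origin.
This is a Type 0 system; Ka = lim_{s→0} s^2·G(s) = 0, so the steady-state error for a parabola input is infinite.

e_ss = ∞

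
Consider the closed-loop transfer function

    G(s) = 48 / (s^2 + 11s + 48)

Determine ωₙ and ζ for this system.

ωₙ ≈ 6.928 rad/s, ζ ≈ 0.7939

Compare the denominator to the standard form s^2 + 2ζωₙs + ωₙ².
ωₙ² = 48, so ωₙ = √48 ≈ 6.928 rad/s.
2ζωₙ = 11, so ζ = 11/(2·√48) ≈ 0.7939.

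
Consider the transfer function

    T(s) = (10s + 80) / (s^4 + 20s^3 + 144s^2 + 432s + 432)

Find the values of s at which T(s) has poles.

s = -6, -6, -6, -2

The poles are the roots of the denominator s^4 + 20s^3 + 144s^2 + 432s + 432 = 0.
Trying s = -6: the polynomial evaluates to 0, so (s + 6) is a factor.
Dividing out leaves s^3 + 14s^2 + 60s + 72 = 0.
This factors further as (s + 6)^2(s + 2) = 0.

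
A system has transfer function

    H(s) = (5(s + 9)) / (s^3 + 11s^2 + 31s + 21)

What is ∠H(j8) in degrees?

∠H(j8) ≈ -159.5°

At s = j8: numerator = 45 + j40, denominator = -683 - j264.
∠H = ∠num − ∠den = 41.634° − (-158.87°) = 200.5°, which wraps to -159.5°.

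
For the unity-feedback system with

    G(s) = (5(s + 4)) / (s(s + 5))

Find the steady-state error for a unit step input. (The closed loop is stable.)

e_ss = 0

G(s) has one pole at the origin.
This is a Type 1 system; for a step input the steady-state error is zero.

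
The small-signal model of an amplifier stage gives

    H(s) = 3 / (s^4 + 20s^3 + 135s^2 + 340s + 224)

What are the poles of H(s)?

s = -4, -8, -1, -7

The poles are the roots of the denominator s^4 + 20s^3 + 135s^2 + 340s + 224 = 0.
Trying s = -4: the polynomial evaluates to 0, so (s + 4) is a factor.
Dividing out leaves s^3 + 16s^2 + 71s + 56 = 0.
This factors further as (s + 8)(s + 1)(s + 7) = 0.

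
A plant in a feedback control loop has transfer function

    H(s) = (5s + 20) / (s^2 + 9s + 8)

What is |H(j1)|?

Substitute s = j1: numerator = 20 + j5, denominator = 7 + j9.
|H(j1)| = |20 + j5| / |7 + j9| = 20.616 / 11.402 ≈ 1.808.

|H(j1)| ≈ 1.808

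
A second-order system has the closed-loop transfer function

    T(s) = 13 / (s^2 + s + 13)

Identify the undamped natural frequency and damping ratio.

Compare the denominator to the standard form s^2 + 2ζωₙs + ωₙ².
ωₙ² = 13, so ωₙ = √13 ≈ 3.606 rad/s.
2ζωₙ = 1, so ζ = 1/(2·√13) ≈ 0.1387.

ωₙ ≈ 3.606 rad/s, ζ ≈ 0.1387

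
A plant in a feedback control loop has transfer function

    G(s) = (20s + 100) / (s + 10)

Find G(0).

Set s = 0: G(0) = (100) / (10) = 10.

G(0) = 10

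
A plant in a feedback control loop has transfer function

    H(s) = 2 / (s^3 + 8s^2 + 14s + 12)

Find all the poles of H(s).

The poles are the roots of the denominator s^3 + 8s^2 + 14s + 12 = 0.
Trying s = -6: the polynomial evaluates to 0, so (s + 6) is a factor.
Dividing out leaves s^2 + 2s + 2 = 0.
The quadratic formula then gives s = -1 ± 1j.

s = -1 + j, -1 - j, -6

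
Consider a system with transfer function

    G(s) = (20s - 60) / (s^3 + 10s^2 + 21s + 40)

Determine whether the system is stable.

stable

The denominator s^3 + 10s^2 + 21s + 40 factors as (s^2 + 2s + 5)(s + 8), giving poles at s = -1 + 2j, -1 - 2j, -8.
Since all poles lie strictly in the left half-plane, the system is stable.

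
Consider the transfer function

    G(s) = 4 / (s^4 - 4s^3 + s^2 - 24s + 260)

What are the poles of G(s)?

The poles are the roots of the denominator s^4 - 4s^3 + s^2 - 24s + 260 = 0.
No real roots exist; factor into two real quadratics: (s^2 - 8s + 20)(s^2 + 4s + 13) = 0.
Each quadratic gives a conjugate pair via the quadratic formula.

s = 4 + 2j, 4 - 2j, -2 + 3j, -2 - 3j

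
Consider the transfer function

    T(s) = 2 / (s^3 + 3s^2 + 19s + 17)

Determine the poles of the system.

s = -1 + 4j, -1 - 4j, -1

The poles are the roots of the denominator s^3 + 3s^2 + 19s + 17 = 0.
Trying s = -1: the polynomial evaluates to 0, so (s + 1) is a factor.
Dividing out leaves s^2 + 2s + 17 = 0.
The quadratic formula then gives s = -1 ± 4j.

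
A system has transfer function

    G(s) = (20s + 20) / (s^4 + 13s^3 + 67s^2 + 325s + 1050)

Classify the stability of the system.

The denominator s^4 + 13s^3 + 67s^2 + 325s + 1050 factors as (s^2 + 25)(s + 7)(s + 6), giving poles at s = 5j, -5j, -7, -6.
Since the simple pole(s) at s = 5j, -5j lie on the jω-axis with none in the right half-plane, the system is marginally stable.

marginally stable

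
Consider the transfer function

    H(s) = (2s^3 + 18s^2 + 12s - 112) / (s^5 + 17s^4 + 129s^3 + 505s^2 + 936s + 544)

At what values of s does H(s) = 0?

Set the numerator to zero: 2s^3 + 18s^2 + 12s - 112 = 0, i.e. 2·(s^3 + 9s^2 + 6s - 56) = 0.
Factoring: (s + 4)(s + 7)(s - 2) = 0.

s = -4, -7, 2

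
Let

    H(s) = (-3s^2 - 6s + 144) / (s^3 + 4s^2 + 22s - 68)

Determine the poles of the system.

The poles are the roots of the denominator s^3 + 4s^2 + 22s - 68 = 0.
Trying s = 2: the polynomial evaluates to 0, so (s - 2) is a factor.
Dividing out leaves s^2 + 6s + 34 = 0.
The quadratic formula then gives s = -3 ± 5j.

s = -3 ± 5j, 2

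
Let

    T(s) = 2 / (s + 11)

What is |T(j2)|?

Substitute s = j2: numerator = 2, denominator = 11 + j2.
|T(j2)| = |2| / |11 + j2| = 2 / 11.180 ≈ 0.1789.

|T(j2)| ≈ 0.1789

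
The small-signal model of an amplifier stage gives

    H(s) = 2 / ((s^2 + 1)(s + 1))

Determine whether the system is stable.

marginally stable

The poles can be read from the denominator factors: s = j, -j, -1.
Since the simple pole(s) at s = ±j lie on the jω-axis with none in the right half-plane, the system is marginally stable.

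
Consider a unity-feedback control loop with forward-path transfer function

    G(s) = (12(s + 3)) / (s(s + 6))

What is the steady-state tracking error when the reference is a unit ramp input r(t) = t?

e_ss = 0.1667

G(s) has one pole at the origin.
This is a Type 1 system. Kv = lim_{s→0} s·G(s) = 36/6 = 6.
e_ss = 1/Kv = 1/(6) = 1/6 ≈ 0.1667.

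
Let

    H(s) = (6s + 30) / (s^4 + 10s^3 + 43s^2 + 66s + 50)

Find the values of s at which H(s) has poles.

The poles are the roots of the denominator s^4 + 10s^3 + 43s^2 + 66s + 50 = 0.
No real roots exist; factor into two real quadratics: (s^2 + 2s + 2)(s^2 + 8s + 25) = 0.
Each quadratic gives a conjugate pair via the quadratic formula.

s = -1 + j, -1 - j, -4 + 3j, -4 - 3j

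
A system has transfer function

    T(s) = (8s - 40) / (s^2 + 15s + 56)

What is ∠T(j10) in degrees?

∠T(j10) ≈ 10.22°

At s = j10: numerator = -40 + j80, denominator = -44 + j150.
∠T = ∠num − ∠den = 116.57° − (106.35°) = 10.22°.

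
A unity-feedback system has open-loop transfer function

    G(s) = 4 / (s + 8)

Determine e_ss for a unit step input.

e_ss = 0.6667

G(s) has no poles at the origin.
This is a Type 0 system. Kp = lim_{s→0} G(s) = 4/8 = 1/2.
e_ss = 1/(1 + Kp) = 1/(1 + 1/2) = 2/3 ≈ 0.6667.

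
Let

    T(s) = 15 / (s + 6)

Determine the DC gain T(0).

T(0) = 5/2 ≈ 2.500

Set s = 0: T(0) = (15) / (6) = 5/2.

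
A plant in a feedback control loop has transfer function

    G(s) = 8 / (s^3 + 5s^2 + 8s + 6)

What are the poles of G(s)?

s = -1 + j, -1 - j, -3

The poles are the roots of the denominator s^3 + 5s^2 + 8s + 6 = 0.
Trying s = -3: the polynomial evaluates to 0, so (s + 3) is a factor.
Dividing out leaves s^2 + 2s + 2 = 0.
The quadratic formula then gives s = -1 ± 1j.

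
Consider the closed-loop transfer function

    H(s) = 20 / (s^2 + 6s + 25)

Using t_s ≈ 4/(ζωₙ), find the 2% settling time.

Comparing s^2 + 6s + 25 to s^2 + 2ζωₙs + ωₙ²: ωₙ = 5 rad/s and ζ = 6/(2·5) = 0.6.
ζωₙ = 6/2 = 3, so t_s ≈ 4/(ζωₙ) = 4/3 ≈ 1.333 s.

t_s ≈ 1.333 s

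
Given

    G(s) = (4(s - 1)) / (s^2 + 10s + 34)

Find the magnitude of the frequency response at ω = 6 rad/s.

Substitute s = j6: numerator = -4 + j24, denominator = -2 + j60.
|G(j6)| = |-4 + j24| / |-2 + j60| = 24.331 / 60.033 ≈ 0.4053.

|G(j6)| ≈ 0.4053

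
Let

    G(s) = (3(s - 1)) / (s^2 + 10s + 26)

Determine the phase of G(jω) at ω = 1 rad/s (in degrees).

At s = j1: numerator = -3 + j3, denominator = 25 + j10.
∠G = ∠num − ∠den = 135° − (21.801°) = 113.2°.

∠G(j1) ≈ 113.2°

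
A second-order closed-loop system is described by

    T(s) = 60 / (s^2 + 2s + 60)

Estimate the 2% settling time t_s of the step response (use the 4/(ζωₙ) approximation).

Comparing s^2 + 2s + 60 to s^2 + 2ζωₙs + ωₙ²: ωₙ = √60 ≈ 7.746 rad/s and ζ = 2/(2·√60) ≈ 0.1291.
ζωₙ = 2/2 = 1, so t_s ≈ 4/(ζωₙ) = 4/1 = 4 s.

t_s ≈ 4 s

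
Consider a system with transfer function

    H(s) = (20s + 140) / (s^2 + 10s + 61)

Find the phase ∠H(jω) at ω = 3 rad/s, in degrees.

∠H(j3) ≈ -6.783°

At s = j3: numerator = 140 + j60, denominator = 52 + j30.
∠H = ∠num − ∠den = 23.199° − (29.982°) = -6.783°.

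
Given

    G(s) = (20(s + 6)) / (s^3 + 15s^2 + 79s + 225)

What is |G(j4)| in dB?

|G(j4)|_dB ≈ -4.86 dB

Substitute s = j4: numerator = 120 + j80, denominator = -15 + j252.
|G(j4)| = |120 + j80| / |-15 + j252| = 144.22 / 252.45 ≈ 0.5713.
In decibels: 20·log₁₀(0.5713) ≈ -4.86 dB.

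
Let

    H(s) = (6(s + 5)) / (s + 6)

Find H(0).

H(0) = 5

At s = 0 each factor (s + a) contributes a and each (s^2 + bs + c) contributes c.
H(0) = 6·(5) / ((6)) = 30/6 = 5.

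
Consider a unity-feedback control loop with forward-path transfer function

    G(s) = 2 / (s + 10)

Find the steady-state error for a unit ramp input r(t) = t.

G(s) has no poles at the origin.
This is a Type 0 system; Kv = lim_{s→0} s·G(s) = 0, so the steady-state error for a ramp input is infinite.

e_ss = ∞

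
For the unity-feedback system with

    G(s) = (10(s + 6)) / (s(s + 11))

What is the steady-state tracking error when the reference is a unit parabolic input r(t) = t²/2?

e_ss = ∞

G(s) has one pole at the origin.
This is a Type 1 system; Ka = lim_{s→0} s^2·G(s) = 0, so the steady-state error for a parabola input is infinite.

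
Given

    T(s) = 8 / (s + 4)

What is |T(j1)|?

|T(j1)| ≈ 1.940

Substitute s = j1: numerator = 8, denominator = 4 + j1.
|T(j1)| = |8| / |4 + j1| = 8 / 4.1231 ≈ 1.940.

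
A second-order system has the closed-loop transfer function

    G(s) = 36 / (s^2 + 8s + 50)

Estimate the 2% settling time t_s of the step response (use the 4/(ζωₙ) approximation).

Comparing s^2 + 8s + 50 to s^2 + 2ζωₙs + ωₙ²: ωₙ = √50 ≈ 7.071 rad/s and ζ = 8/(2·√50) ≈ 0.5657.
ζωₙ = 8/2 = 4, so t_s ≈ 4/(ζωₙ) = 4/4 = 1 s.

t_s ≈ 1 s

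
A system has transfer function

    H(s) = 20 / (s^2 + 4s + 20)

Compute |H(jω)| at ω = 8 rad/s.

Substitute s = j8: numerator = 20, denominator = -44 + j32.
|H(j8)| = |20| / |-44 + j32| = 20 / 54.406 ≈ 0.3676.

|H(j8)| ≈ 0.3676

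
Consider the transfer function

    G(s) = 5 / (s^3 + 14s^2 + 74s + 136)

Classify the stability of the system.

The denominator s^3 + 14s^2 + 74s + 136 factors as (s + 4)(s^2 + 10s + 34), giving poles at s = -4, -5 + 3j, -5 - 3j.
Since all poles lie strictly in the left half-plane, the system is stable.

stable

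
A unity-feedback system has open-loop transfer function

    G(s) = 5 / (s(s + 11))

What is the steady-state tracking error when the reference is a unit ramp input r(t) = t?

e_ss = 2.200

G(s) has one pole at the origin.
This is a Type 1 system. Kv = lim_{s→0} s·G(s) = 5/11.
e_ss = 1/Kv = 1/(5/11) = 11/5 ≈ 2.200.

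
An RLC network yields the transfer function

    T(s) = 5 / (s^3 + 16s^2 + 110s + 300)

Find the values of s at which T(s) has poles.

The poles are the roots of the denominator s^3 + 16s^2 + 110s + 300 = 0.
Trying s = -6: the polynomial evaluates to 0, so (s + 6) is a factor.
Dividing out leaves s^2 + 10s + 50 = 0.
The quadratic formula then gives s = -5 ± 5j.

s = -5 + 5j, -5 - 5j, -6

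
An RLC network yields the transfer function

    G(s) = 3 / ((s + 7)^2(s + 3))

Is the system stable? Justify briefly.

The poles can be read from the denominator factors: s = -7, -3, -7.
Since all poles lie strictly in the left half-plane, the system is stable.

stable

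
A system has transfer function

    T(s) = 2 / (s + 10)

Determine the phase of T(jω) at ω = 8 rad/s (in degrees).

At s = j8: numerator = 2, denominator = 10 + j8.
∠T = ∠num − ∠den = 0° − (38.660°) = -38.66°.

∠T(j8) ≈ -38.66°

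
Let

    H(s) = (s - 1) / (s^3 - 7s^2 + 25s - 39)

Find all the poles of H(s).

The poles are the roots of the denominator s^3 - 7s^2 + 25s - 39 = 0.
Trying s = 3: the polynomial evaluates to 0, so (s - 3) is a factor.
Dividing out leaves s^2 - 4s + 13 = 0.
The quadratic formula then gives s = 2 ± 3j.

s = 2 ± 3j, 3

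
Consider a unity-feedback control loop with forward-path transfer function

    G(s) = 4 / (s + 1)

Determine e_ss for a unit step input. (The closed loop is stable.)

G(s) has no poles at the origin.
This is a Type 0 system. Kp = lim_{s→0} G(s) = 4/1.
e_ss = 1/(1 + Kp) = 1/(1 + 4) = 1/5 ≈ 0.2000.

e_ss = 0.2000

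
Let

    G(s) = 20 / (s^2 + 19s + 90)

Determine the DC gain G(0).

G(0) = 2/9 ≈ 0.2222

Set s = 0: G(0) = (20) / (90) = 2/9.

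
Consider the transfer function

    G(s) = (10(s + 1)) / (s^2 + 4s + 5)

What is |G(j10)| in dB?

|G(j10)|_dB ≈ -0.220 dB

Substitute s = j10: numerator = 10 + j100, denominator = -95 + j40.
|G(j10)| = |10 + j100| / |-95 + j40| = 100.50 / 103.08 ≈ 0.9750.
In decibels: 20·log₁₀(0.9750) ≈ -0.220 dB.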